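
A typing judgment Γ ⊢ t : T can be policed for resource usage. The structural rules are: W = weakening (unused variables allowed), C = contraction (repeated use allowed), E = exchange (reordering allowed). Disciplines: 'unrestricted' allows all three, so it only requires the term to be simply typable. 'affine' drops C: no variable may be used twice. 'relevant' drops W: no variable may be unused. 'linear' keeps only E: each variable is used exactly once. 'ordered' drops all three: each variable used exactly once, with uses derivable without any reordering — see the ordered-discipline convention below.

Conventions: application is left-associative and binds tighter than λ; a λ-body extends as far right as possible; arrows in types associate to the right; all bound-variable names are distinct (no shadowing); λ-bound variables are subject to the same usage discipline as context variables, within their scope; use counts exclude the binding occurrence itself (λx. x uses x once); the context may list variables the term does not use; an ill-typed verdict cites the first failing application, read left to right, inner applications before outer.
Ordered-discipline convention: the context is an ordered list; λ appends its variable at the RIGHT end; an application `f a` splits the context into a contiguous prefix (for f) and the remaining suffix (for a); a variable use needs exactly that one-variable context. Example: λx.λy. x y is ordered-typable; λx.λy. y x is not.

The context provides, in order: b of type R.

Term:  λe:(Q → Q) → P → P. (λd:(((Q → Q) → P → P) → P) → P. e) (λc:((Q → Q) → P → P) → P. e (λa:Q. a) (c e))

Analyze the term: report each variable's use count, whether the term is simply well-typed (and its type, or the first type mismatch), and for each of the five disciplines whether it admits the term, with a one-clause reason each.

usage: b=0, e (λ-bound)=3, d (λ-bound)=0, c (λ-bound)=1, a (λ-bound)=1
use order (left to right): e, e, a, c, e
typing: the term checks, with type ((Q → Q) → P → P) → (Q → Q) → P → P
ordered ✗ (uses contraction: e ×3; needs weakening: b, d unused)
linear ✗ (uses contraction: e ×3; needs weakening: b, d unused)
affine ✗ (uses contraction: e ×3)
relevant ✗ (needs weakening: b, d unused)
unrestricted ✓ (typability at ((Q → Q) → P → P) → (Q → Q) → P → P is all that's needed)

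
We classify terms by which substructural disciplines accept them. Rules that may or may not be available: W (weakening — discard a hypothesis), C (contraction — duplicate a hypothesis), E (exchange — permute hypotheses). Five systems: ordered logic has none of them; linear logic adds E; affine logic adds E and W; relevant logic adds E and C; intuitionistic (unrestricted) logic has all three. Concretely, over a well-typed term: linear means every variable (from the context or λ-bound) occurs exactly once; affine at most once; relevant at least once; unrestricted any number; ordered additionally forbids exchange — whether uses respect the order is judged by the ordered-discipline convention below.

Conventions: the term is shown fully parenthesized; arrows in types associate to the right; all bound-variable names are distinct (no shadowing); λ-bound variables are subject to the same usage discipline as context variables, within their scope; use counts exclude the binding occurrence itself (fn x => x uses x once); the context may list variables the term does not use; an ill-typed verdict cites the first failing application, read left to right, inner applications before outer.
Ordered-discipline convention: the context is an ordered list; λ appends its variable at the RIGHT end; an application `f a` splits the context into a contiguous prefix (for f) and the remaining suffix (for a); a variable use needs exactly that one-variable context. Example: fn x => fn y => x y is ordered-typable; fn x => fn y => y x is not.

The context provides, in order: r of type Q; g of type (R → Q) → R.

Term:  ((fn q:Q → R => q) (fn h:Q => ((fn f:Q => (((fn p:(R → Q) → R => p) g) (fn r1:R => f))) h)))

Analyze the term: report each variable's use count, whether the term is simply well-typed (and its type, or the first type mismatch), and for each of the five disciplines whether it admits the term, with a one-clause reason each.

counts: r ×0, g ×1, q (bound) ×1, h (bound) ×1, f (bound) ×1, p (bound) ×1, r1 (bound) ×0
use order (left to right): q, p, g, f, h
typing: well-typed at Q → R
ordered: ✗ — unused: r, r1 — weakening required
linear: ✗ — unused: r, r1 — weakening required
affine: ✓ — none of r, g, q, h, f, p, r1 used more than once
relevant: ✗ — unused: r, r1 — weakening required
unrestricted: ✓ — typability at Q → R is all that's needed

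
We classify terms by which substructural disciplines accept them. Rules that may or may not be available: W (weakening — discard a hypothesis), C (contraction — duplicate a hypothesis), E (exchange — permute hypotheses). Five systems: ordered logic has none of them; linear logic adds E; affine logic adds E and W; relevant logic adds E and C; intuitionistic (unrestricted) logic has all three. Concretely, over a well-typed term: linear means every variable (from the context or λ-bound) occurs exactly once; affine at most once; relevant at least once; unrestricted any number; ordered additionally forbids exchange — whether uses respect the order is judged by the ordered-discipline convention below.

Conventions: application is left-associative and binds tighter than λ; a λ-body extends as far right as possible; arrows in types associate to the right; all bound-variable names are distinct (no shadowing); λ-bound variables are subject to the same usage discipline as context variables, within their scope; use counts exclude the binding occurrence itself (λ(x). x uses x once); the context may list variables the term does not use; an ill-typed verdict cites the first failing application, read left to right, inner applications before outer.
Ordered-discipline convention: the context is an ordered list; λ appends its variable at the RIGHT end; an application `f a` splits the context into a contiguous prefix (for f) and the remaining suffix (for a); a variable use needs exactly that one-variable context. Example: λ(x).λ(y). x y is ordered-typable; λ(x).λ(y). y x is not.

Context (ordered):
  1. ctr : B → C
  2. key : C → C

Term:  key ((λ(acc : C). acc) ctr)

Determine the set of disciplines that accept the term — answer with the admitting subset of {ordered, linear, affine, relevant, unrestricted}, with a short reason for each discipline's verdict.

admitted in: none
use counts: ctr ×1, key ×1, acc (λ-bound) ×1
uses in reading order: key, acc, ctr
typing: ill-typed: a function awaiting C gets B → C
ordered ✗ (a type mismatch blocks all five)
linear ✗ (the type mismatch rejects it)
affine ✗ (not simply typable)
relevant ✗ (fails simple typing)
unrestricted ✗ (a type mismatch blocks all five)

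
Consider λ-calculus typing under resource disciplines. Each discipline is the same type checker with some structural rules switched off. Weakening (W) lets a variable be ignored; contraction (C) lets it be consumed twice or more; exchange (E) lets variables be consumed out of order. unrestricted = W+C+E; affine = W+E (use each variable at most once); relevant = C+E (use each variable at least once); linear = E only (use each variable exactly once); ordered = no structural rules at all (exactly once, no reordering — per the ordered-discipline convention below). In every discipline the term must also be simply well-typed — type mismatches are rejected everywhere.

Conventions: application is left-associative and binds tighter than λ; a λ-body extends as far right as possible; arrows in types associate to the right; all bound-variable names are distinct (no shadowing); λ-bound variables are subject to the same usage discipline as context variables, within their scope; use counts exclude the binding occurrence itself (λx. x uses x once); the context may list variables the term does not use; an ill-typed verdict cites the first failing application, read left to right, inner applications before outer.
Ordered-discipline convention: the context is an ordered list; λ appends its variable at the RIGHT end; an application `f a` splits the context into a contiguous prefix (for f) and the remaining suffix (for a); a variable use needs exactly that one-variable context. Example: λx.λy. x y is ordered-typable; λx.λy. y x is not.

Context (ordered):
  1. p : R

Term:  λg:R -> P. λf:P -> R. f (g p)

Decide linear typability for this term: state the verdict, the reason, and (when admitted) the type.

yes — p, g, f: one use apiece; term : (R -> P) -> (P -> R) -> R
variable uses: p=1, g (bound)=1, f (bound)=1
order of uses: f, g, p
typing: the term checks, with type (R -> P) -> (P -> R) -> R
per-discipline verdicts: ordered ✗ · linear ✓ · affine ✓ · relevant ✓ · unrestricted ✓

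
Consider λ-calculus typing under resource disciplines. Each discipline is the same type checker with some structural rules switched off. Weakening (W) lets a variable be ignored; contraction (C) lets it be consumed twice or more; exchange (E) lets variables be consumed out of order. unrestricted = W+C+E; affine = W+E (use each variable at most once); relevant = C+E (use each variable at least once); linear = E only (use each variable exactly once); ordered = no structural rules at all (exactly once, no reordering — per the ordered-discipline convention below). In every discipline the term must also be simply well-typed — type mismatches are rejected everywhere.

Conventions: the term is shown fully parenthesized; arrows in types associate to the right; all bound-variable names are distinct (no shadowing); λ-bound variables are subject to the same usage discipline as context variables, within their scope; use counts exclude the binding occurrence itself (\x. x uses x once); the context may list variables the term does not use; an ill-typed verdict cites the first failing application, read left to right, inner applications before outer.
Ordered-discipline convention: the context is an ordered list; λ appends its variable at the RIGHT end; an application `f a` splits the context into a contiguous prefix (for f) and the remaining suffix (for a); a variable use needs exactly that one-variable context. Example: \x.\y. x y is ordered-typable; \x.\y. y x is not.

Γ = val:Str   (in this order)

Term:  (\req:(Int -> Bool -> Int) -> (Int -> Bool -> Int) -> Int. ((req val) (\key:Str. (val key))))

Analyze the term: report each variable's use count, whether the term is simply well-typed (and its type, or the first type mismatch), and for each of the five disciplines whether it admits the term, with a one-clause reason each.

counts: val: 2×; req [bound]: 1×; key [bound]: 1×
left-to-right use order: req, val, val, key
typing: ill-typed: an application expects Int -> Bool -> Int but receives Str
ordered: ✗ — a type mismatch blocks all five
linear: ✗ — the type mismatch rejects it
affine: ✗ — not simply typable
relevant: ✗ — fails simple typing
unrestricted: ✗ — a type mismatch blocks all five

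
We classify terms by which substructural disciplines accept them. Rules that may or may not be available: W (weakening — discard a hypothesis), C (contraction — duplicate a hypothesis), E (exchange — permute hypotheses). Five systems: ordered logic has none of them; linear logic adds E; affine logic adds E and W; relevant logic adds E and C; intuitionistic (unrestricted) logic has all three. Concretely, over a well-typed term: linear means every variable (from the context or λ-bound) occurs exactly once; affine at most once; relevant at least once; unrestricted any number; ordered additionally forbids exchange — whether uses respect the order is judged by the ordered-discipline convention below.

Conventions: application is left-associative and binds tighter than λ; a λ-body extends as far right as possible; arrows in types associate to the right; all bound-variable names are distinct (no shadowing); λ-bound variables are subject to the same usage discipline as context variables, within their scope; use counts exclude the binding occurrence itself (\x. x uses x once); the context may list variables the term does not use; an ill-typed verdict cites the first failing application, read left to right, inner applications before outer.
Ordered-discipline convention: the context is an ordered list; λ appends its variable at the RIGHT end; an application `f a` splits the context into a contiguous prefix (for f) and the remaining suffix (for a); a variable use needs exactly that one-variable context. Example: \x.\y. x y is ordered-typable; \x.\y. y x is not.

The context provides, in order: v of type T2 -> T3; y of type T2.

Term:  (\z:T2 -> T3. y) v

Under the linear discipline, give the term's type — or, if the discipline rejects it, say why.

not well-typed under linear — needs weakening: z unused
variable uses: v=1, y=1, z (λ-bound)=0
left-to-right use order: y, v
typing: ✓ — T2
all disciplines: ordered ✗ | linear ✗ | affine ✓ | relevant ✗ | unrestricted ✓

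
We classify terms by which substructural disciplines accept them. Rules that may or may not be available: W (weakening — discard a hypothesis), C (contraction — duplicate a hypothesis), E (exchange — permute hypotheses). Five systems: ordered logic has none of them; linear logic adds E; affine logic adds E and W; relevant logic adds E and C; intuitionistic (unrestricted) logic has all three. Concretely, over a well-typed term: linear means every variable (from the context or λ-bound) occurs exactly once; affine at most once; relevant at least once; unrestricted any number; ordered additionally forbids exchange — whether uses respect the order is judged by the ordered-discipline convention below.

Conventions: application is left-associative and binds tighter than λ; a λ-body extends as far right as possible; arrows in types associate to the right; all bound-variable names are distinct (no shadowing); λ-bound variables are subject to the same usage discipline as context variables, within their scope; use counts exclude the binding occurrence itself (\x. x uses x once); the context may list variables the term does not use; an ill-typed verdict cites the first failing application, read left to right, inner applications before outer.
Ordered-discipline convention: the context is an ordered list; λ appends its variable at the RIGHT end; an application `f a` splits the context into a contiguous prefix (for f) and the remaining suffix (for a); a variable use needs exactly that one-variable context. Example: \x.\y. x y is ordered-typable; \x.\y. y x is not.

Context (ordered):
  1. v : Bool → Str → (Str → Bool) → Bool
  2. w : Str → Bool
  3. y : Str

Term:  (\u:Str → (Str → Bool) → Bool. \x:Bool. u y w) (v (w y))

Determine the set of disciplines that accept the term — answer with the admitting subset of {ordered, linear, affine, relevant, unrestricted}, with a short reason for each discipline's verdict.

accepted by: unrestricted
use counts: v=1, w=2, y=2, u (bound)=1, x (bound)=0
left-to-right use order: u, y, w, v, w, y
typing: well-typed — term : Bool → Bool
ordered: ✗, uses contraction: w ×2, y ×2; x left unused
linear: ✗, uses contraction: w ×2, y ×2; x left unused
affine: ✗, uses contraction: w ×2, y ×2
relevant: ✗, x left unused
unrestricted: ✓, well-typed at Bool → Bool; no restrictions here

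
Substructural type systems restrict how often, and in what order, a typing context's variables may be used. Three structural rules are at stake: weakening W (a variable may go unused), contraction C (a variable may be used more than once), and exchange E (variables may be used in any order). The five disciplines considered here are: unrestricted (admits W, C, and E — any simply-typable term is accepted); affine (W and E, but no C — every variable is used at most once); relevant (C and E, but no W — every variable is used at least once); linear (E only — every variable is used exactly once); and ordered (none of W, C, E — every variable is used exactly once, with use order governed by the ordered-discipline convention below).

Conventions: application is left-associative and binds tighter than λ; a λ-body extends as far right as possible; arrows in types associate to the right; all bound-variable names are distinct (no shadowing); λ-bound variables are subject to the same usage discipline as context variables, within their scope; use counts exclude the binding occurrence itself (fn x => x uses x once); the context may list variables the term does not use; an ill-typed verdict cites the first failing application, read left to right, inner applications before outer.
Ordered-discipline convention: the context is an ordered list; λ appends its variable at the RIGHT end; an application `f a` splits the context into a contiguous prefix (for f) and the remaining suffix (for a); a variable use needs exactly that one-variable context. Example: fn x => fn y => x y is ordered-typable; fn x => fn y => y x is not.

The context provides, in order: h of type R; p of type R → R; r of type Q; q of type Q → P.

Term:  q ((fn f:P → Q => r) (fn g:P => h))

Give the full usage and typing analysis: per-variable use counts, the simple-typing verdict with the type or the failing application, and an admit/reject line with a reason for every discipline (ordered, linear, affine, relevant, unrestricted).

variable uses: h: 1, p: 0, r: 1, q: 1, f (bound): 0, g (bound): 0
left-to-right use order: q, r, h
typing: ill-typed: argument of type P → R where P → Q is required
ordered: ✗ — not simply typable
linear: ✗ — fails simple typing
affine: ✗ — a type mismatch blocks all five
relevant: ✗ — the type mismatch rejects it
unrestricted: ✗ — not simply typable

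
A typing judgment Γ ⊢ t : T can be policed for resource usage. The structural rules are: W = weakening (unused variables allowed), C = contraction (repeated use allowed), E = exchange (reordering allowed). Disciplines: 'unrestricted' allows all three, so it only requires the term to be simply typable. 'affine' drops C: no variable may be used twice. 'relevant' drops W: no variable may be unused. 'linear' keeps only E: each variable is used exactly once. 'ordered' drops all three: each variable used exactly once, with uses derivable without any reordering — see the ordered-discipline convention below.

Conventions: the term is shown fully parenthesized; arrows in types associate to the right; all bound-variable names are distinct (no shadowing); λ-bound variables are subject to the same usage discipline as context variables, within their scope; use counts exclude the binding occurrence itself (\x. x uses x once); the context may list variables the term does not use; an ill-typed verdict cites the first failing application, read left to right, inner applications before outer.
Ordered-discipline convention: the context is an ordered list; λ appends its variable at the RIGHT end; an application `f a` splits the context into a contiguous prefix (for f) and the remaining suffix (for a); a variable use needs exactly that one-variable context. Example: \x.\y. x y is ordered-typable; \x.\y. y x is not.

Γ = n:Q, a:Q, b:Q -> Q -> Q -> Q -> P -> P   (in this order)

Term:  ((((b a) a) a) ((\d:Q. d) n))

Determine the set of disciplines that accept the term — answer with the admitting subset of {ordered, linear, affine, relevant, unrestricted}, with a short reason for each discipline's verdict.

admitted in: relevant, unrestricted
variable uses: n ×1, a ×3, b ×1, d (λ-bound) ×1
use order (left to right): b, a, a, a, d, n
typing: ✓ — P -> P
ordered: ✗ — repeated use of a ×3
linear: ✗ — repeated use of a ×3
affine: ✗ — repeated use of a ×3
relevant: ✓ — every one of n, a, b, d appears
unrestricted: ✓ — typability at P -> P is all that's needed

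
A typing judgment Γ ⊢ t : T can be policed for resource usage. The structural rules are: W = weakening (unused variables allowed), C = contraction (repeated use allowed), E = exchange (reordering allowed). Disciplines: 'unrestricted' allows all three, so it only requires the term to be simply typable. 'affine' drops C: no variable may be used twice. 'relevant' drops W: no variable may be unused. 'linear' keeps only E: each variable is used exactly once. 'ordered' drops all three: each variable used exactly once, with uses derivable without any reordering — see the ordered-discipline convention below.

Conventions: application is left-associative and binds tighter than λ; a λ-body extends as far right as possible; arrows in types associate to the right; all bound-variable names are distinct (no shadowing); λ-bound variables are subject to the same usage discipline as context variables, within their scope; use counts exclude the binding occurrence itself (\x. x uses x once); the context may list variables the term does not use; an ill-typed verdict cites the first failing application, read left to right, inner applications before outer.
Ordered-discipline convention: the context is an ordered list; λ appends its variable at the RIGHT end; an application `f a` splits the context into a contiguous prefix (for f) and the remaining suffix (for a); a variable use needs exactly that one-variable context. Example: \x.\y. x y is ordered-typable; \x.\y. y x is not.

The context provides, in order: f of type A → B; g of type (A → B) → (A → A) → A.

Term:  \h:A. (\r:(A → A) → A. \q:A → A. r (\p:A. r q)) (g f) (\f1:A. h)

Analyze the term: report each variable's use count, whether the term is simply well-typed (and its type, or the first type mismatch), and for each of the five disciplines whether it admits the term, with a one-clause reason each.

use counts: f: 1; g: 1; h (bound): 1; r (bound): 2; q (bound): 1; p (bound): 0; f1 (bound): 0
uses in reading order: r, r, q, g, f, h
typing: the term checks, with type A → A
ordered: ✗, repeated use of r ×2; unused: p, f1 — weakening required
linear: ✗, repeated use of r ×2; unused: p, f1 — weakening required
affine: ✗, repeated use of r ×2
relevant: ✗, unused: p, f1 — weakening required
unrestricted: ✓, simply typable at A → A; W, C, E all held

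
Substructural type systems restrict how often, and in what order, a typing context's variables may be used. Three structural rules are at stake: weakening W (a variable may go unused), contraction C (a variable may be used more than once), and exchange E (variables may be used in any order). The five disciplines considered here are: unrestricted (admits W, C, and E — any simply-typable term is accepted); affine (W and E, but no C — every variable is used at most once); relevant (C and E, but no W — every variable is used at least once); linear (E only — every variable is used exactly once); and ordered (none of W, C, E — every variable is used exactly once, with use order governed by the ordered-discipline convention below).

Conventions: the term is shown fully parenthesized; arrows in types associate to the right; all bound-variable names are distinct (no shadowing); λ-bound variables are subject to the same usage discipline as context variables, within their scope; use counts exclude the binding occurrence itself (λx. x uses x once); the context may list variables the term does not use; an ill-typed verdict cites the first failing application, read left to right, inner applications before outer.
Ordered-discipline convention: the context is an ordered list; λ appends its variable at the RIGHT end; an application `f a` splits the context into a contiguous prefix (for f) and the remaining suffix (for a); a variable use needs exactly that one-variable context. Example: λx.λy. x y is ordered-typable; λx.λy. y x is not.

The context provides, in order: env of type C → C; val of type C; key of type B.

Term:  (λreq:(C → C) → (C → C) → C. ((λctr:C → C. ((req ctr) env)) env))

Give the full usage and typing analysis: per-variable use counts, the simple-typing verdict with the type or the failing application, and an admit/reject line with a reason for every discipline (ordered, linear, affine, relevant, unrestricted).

use counts: env ×2, val ×0, key ×0, req (λ-bound) ×1, ctr (λ-bound) ×1
order of uses: req, ctr, env, env
typing: well-typed — term : ((C → C) → (C → C) → C) → C
ordered ✗ (repeated use of env ×2; needs weakening: val, key unused)
linear ✗ (repeated use of env ×2; needs weakening: val, key unused)
affine ✗ (repeated use of env ×2)
relevant ✗ (needs weakening: val, key unused)
unrestricted ✓ (typability at ((C → C) → (C → C) → C) → C is all that's needed)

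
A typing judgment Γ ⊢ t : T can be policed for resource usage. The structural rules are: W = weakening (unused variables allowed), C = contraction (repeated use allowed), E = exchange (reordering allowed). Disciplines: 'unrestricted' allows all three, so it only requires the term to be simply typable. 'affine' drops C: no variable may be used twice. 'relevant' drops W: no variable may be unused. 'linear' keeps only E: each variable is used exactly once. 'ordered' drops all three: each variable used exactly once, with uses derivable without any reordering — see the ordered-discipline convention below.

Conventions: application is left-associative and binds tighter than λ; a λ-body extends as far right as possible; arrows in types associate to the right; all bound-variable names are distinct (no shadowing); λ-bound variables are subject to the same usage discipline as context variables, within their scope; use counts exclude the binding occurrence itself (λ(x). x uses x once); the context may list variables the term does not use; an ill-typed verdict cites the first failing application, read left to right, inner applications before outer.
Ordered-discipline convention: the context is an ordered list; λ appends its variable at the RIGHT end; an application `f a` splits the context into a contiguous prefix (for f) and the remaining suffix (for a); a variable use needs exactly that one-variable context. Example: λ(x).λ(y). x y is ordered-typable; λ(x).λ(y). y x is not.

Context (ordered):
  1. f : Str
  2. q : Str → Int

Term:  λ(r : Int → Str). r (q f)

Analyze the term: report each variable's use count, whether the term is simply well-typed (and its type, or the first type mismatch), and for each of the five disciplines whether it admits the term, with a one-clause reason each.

use counts: f: 1×; q: 1×; r (λ-bound): 1×
uses in reading order: r, q, f
typing: ✓ — (Int → Str) → Str
ordered ✗ (use order r, q, f needs exchange)
linear ✓ (f, q, r: one use apiece)
affine ✓ (no duplicate uses among f, q, r)
relevant ✓ (every one of f, q, r appears)
unrestricted ✓ (typability at (Int → Str) → Str is all that's needed)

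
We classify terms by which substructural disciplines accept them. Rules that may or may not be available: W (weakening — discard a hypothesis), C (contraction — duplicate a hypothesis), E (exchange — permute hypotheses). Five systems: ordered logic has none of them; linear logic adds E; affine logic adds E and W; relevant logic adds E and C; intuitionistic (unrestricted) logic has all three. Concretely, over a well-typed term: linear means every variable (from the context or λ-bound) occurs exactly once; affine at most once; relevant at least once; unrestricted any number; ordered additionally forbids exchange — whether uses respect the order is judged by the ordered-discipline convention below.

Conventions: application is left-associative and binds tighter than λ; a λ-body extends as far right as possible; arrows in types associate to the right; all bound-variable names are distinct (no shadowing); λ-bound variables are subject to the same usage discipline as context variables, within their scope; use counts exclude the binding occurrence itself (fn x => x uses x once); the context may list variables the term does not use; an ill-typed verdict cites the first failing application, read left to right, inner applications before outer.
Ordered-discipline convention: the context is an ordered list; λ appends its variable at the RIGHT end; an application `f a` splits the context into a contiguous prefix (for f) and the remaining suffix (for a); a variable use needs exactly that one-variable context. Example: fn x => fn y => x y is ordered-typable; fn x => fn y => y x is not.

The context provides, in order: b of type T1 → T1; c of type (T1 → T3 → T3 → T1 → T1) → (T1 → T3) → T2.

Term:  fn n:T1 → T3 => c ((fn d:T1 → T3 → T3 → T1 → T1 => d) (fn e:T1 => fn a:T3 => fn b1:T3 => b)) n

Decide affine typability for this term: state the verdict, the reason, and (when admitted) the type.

yes — b, c, n, d, e, a, b1: no repeats, contraction unneeded; term : (T1 → T3) → T2
use counts: b=1, c=1, n (λ-bound)=1, d (λ-bound)=1, e (λ-bound)=0, a (λ-bound)=0, b1 (λ-bound)=0
left-to-right use order: c, d, b, n
typing: well-typed at (T1 → T3) → T2
summary: ordered ✗; linear ✗; affine ✓; relevant ✗; unrestricted ✓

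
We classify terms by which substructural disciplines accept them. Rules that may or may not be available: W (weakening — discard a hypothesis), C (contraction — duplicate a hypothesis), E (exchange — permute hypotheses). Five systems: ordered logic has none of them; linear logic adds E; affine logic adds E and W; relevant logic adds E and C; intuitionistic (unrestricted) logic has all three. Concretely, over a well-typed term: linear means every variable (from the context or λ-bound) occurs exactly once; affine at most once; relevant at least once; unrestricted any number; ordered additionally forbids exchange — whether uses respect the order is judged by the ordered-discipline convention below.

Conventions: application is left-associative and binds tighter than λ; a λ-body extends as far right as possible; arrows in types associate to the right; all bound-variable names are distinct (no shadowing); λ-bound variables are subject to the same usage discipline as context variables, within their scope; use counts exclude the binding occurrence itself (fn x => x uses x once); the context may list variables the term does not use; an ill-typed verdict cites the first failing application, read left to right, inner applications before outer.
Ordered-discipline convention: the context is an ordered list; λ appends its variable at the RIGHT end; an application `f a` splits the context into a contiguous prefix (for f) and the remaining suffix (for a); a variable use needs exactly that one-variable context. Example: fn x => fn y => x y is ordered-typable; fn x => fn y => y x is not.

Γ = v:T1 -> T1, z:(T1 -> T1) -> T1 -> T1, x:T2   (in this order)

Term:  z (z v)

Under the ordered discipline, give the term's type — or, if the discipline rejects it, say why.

not well-typed under ordered — repeated use of z ×2; x left unused
use counts: v ×1, z ×2, x ×0
uses in reading order: z, z, v
typing: well-typed — term : T1 -> T1
across the five disciplines: ordered ✗ · linear ✗ · affine ✗ · relevant ✗ · unrestricted ✓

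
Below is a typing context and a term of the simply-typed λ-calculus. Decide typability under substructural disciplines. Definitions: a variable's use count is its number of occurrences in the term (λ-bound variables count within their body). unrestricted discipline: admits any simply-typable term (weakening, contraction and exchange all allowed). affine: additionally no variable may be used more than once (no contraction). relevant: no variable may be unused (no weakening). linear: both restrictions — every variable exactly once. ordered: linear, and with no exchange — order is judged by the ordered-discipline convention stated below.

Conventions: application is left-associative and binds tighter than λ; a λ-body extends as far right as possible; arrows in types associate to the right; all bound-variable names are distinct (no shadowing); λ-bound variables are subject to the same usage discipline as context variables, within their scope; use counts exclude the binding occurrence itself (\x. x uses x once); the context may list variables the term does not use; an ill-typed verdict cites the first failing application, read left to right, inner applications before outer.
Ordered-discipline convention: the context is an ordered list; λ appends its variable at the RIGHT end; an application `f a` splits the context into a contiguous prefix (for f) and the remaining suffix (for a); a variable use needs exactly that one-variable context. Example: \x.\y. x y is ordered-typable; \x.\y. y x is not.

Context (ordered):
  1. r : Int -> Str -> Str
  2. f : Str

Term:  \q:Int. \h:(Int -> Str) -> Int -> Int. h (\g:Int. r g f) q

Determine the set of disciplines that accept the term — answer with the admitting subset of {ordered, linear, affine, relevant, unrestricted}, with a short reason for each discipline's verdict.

admitted by: linear, affine, relevant, unrestricted
use counts: r=1; f=1; q (bound)=1; h (bound)=1; g (bound)=1
use order (left to right): h, r, g, f, q
typing: well-typed at Int -> ((Int -> Str) -> Int -> Int) -> Int
ordered ✗ (no ordered split (uses run h, r, g, f, q))
linear ✓ (single use per variable (r, f, q, h, g))
affine ✓ (at most one use each (r, f, q, h, g))
relevant ✓ (every one of r, f, q, h, g appears)
unrestricted ✓ (simply typable at Int -> ((Int -> Str) -> Int -> Int) -> Int; W, C, E all held)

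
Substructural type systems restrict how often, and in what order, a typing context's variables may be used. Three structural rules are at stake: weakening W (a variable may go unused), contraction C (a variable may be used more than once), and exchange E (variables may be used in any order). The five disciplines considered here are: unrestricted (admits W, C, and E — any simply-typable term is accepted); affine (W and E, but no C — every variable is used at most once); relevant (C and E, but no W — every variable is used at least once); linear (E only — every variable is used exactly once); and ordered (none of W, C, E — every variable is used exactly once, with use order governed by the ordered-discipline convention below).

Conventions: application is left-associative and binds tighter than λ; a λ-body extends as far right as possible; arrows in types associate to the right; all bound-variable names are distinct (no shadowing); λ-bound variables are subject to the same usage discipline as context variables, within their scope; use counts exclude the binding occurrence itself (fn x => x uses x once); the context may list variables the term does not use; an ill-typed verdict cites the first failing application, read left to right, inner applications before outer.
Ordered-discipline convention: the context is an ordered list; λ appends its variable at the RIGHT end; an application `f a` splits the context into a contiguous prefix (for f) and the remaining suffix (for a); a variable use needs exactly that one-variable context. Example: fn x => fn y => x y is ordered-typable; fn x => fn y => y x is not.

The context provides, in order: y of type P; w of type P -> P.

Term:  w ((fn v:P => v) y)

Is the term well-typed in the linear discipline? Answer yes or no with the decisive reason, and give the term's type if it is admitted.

yes — single use per variable (y, w, v); term : P
usage: y=1, w=1, v [bound]=1
uses in reading order: w, v, y
typing: the term checks, with type P
all disciplines: ordered ✗; linear ✓; affine ✓; relevant ✓; unrestricted ✓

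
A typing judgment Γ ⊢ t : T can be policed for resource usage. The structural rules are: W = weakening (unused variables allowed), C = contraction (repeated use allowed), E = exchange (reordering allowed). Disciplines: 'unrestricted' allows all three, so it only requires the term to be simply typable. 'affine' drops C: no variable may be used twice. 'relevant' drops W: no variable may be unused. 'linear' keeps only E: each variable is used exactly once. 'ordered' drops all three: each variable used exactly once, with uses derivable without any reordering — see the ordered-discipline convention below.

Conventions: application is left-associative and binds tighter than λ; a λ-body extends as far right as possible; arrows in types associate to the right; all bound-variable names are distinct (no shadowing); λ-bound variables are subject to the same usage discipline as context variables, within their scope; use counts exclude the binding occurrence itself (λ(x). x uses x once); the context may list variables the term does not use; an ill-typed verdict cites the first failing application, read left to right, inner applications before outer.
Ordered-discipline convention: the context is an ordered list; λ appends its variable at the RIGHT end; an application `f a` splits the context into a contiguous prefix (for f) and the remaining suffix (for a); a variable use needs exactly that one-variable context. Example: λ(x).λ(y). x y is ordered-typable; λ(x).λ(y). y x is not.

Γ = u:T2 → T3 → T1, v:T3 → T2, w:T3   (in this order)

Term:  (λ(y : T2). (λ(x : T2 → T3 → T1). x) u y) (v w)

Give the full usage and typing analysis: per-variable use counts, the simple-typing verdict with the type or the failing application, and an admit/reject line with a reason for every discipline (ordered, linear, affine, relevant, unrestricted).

counts: u ×1, v ×1, w ×1, y (bound) ×1, x (bound) ×1
left-to-right use order: x, u, y, v, w
typing: ✓ — T3 → T1
ordered: ✓, one use each (u, v, w, y, x); ordered split holds
linear: ✓, each of u, v, w, y, x used exactly once
affine: ✓, u, v, w, y, x: no repeats, contraction unneeded
relevant: ✓, u, v, w, y, x: all used, weakening unneeded
unrestricted: ✓, typability at T3 → T1 is all that's needed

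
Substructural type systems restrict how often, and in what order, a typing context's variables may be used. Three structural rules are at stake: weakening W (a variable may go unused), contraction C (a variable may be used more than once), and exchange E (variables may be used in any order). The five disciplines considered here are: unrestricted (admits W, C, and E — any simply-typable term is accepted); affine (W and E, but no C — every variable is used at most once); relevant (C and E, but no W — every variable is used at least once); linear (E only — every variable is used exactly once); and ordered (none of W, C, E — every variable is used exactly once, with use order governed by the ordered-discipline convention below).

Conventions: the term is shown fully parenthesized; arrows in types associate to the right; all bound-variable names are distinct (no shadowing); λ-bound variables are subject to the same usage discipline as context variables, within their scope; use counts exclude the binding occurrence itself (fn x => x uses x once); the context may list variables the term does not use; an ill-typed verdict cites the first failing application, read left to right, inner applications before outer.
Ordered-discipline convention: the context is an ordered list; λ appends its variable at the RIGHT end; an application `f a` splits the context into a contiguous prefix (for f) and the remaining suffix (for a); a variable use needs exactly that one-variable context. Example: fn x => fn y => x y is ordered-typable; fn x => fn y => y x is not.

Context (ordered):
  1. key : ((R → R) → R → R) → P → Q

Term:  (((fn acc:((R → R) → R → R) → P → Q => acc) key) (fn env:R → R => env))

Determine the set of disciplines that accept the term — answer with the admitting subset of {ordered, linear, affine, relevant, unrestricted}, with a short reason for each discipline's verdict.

admitted in: ordered, linear, affine, relevant, unrestricted
use counts: key ×1; acc (bound) ×1; env (bound) ×1
order of uses: acc, key, env
typing: well-typed at P → Q
ordered: ✓ — key, acc, env once each; derivable with no W/C/E
linear: ✓ — each of key, acc, env used exactly once
affine: ✓ — none of key, acc, env used more than once
relevant: ✓ — every one of key, acc, env appears
unrestricted: ✓ — simply typable at P → Q; W, C, E all held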